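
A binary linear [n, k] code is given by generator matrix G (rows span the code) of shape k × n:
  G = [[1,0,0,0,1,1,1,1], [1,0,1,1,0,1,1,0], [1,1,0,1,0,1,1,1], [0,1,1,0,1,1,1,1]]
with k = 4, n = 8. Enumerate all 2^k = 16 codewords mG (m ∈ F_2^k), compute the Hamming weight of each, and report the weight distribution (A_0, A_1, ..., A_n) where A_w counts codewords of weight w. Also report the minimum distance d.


Weight distribution: A_0 = 1, A_2 = 1, A_3 = 4, A_4 = 3, A_5 = 4, A_6 = 3. Minimum distance d = 2.

Enumerate all 2^4 = 16 messages m ∈ F_2^4.
For each, compute codeword c = mG in F_2^8, then tally its weight.
  m = 0000 → c = 00000000, weight = 0.
  m = 1000 → c = 10001111, weight = 5.
  m = 0100 → c = 10110110, weight = 5.
  m = 1100 → c = 00111001, weight = 4.
  m = 0010 → c = 11010111, weight = 6.
  m = 1010 → c = 01011000, weight = 3.
  m = 0110 → c = 01100001, weight = 3.
  m = 1110 → c = 11101110, weight = 6.
  m = 0001 → c = 01101111, weight = 6.
  m = 1001 → c = 11100000, weight = 3.
  m = 0101 → c = 11011001, weight = 5.
  m = 1101 → c = 01010110, weight = 4.
  m = 0011 → c = 10111000, weight = 4.
  m = 1011 → c = 00110111, weight = 5.
  m = 0111 → c = 00001110, weight = 3.
  m = 1111 → c = 10000001, weight = 2.
Tally weights:
  weight 0: 1 codewords.
  weight 2: 1 codewords.
  weight 3: 4 codewords.
  weight 4: 3 codewords.
  weight 5: 4 codewords.
  weight 6: 3 codewords.
Minimum distance d = smallest w > 0 with A_w > 0 = 2.
Sanity: Σ A_w = 16 = 2^4 = 16 ✓.


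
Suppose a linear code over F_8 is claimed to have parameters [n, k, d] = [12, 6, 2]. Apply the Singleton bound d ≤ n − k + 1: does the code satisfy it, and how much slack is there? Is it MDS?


Singleton RHS = n − k + 1 = 7, slack = 5, bound satisfied, not MDS.

Singleton bound: d ≤ n − k + 1.
Here n = 12, k = 6, so n − k + 1 = 7.
Given d = 2, check d ≤ 7: YES.
Slack = (n − k + 1) − d = 5.
The code is NOT MDS (slack = 5 > 0).
Description: the claimed parameters are [12, 6, 2]_8; such a code would be non-MDS.


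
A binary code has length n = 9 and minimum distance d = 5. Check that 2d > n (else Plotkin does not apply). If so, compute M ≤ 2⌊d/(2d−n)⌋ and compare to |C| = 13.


Plotkin bound M ≤ 10; given |C| = 13 > bound (violated).

Check applicability: 2d = 10, n = 9.
2d − n = 1 > 0, so Plotkin applies.
Compute d/(2d−n) = 5/1 ≈ 5.0000.
⌊d/(2d−n)⌋ = 5.
Plotkin bound: M ≤ 2·5 = 10.
Given |C| = 13, check: VIOLATED.
This |C| is above the Plotkin bound, so no binary code with n = 9, d = 5 and 13 codewords exists.


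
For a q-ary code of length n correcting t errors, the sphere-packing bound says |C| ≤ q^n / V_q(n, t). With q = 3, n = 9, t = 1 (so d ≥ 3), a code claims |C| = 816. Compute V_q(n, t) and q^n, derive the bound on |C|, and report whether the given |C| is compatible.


V_q(n, t) = 19, q^n = 19683, Hamming bound = 1035, |C| = 816 ≤ bound (satisfied).

Step 1: Compute V_q(n, t) = Σ_{j=0}^1 C(n, j) (q−1)^j.
  j = 0: C(9,0)·(2)^0 = 1·1 = 1.
  j = 1: C(9,1)·(2)^1 = 9·2 = 18.
  V_q(n, t) = 1 + 18 = 19.
Step 2: q^n = 3^9 = 19683.
Step 3: Hamming bound ⌊q^n / V_q(n,t)⌋ = ⌊19683/19⌋ = 1035.
Step 4: Compare |C| = 816 to 1035: satisfied.
The claimed |C| lies below the Hamming bound.


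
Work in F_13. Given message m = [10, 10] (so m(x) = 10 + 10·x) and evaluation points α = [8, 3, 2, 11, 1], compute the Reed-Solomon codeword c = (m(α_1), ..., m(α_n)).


c = [12, 1, 4, 3, 7]

Message polynomial: m(x) = 10 + 10·x (mod 13).
For each evaluation point α_i, compute m(α_i) mod 13:
  α_1 = 8: Horner steps 10 → 12, so m(8) = 12.
  α_2 = 3: Horner steps 10 → 1, so m(3) = 1.
  α_3 = 2: Horner steps 10 → 4, so m(2) = 4.
  α_4 = 11: Horner steps 10 → 3, so m(11) = 3.
  α_5 = 1: Horner steps 10 → 7, so m(1) = 7.
Codeword c = [12, 1, 4, 3, 7] ∈ F_13^5.


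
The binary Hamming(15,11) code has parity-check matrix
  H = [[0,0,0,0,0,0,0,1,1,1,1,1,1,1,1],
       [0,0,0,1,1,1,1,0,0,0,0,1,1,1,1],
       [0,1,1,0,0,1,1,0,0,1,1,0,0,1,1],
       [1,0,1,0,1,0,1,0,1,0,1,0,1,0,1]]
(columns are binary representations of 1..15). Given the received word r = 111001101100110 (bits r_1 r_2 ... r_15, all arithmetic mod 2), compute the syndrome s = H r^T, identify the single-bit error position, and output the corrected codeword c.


s = (0, 0, 0, 1)^T, error position = 1, corrected codeword c = 011001101100110

Compute s = H r^T mod 2 one row at a time:
  s_1 = 0 + 1 + 1 + 0 + 0 + 1 + 1 + 0 = 4 ≡ 0 (mod 2).
  s_2 = 0 + 0 + 1 + 1 + 0 + 1 + 1 + 0 = 4 ≡ 0 (mod 2).
  s_3 = 1 + 1 + 1 + 1 + 1 + 0 + 1 + 0 = 6 ≡ 0 (mod 2).
  s_4 = 1 + 1 + 0 + 1 + 1 + 0 + 1 + 0 = 5 ≡ 1 (mod 2).
s = (0, 0, 0, 1)^T — this equals column 1 of H (binary 0001), so error is at position 1.
Correct: flip bit 1 of r = 111001101100110 to get c = 011001101100110.


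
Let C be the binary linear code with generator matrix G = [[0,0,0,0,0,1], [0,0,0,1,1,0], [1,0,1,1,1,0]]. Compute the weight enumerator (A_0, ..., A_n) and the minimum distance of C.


Weight distribution: A_0 = 1, A_1 = 1, A_2 = 2, A_3 = 2, A_4 = 1, A_5 = 1. Minimum distance d = 1.

Enumerate all 2^3 = 8 messages m ∈ F_2^3.
For each, compute codeword c = mG in F_2^6, then tally its weight.
  m = 000 → c = 000000, weight = 0.
  m = 100 → c = 000001, weight = 1.
  m = 010 → c = 000110, weight = 2.
  m = 110 → c = 000111, weight = 3.
  m = 001 → c = 101110, weight = 4.
  m = 101 → c = 101111, weight = 5.
  m = 011 → c = 101000, weight = 2.
  m = 111 → c = 101001, weight = 3.
Tally weights:
  weight 0: 1 codewords.
  weight 1: 1 codewords.
  weight 2: 2 codewords.
  weight 3: 2 codewords.
  weight 4: 1 codewords.
  weight 5: 1 codewords.
Minimum distance d = smallest w > 0 with A_w > 0 = 1.
Sanity: Σ A_w = 8 = 2^3 = 8 ✓.


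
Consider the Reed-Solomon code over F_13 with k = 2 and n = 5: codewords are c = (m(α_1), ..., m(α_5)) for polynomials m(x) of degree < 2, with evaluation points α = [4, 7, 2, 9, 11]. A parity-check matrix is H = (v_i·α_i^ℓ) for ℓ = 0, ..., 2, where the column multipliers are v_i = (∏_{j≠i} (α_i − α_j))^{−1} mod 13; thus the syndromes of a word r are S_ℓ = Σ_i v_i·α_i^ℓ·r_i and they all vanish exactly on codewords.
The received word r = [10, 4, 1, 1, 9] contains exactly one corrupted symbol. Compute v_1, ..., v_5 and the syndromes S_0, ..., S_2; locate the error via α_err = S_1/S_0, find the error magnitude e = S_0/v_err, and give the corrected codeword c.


S = (9, 3, 1), error at position 4, error magnitude e = 1, c = [10, 4, 1, 0, 9].

Step 1: column multipliers v_i = (∏_{j≠i}(α_i − α_j))^{−1} mod 13.
  i = 1 (α = 4): (4−7)(4−2)(4−9)(4−11) = (−3)·2·(−5)·(−7) = −210 ≡ 11, so v_1 = 11^{−1} = 6 (mod 13).
  i = 2 (α = 7): (7−4)(7−2)(7−9)(7−11) = 3·5·(−2)·(−4) = 120 ≡ 3, so v_2 = 3^{−1} = 9 (mod 13).
  i = 3 (α = 2): (2−4)(2−7)(2−9)(2−11) = (−2)·(−5)·(−7)·(−9) = 630 ≡ 6, so v_3 = 6^{−1} = 11 (mod 13).
  i = 4 (α = 9): (9−4)(9−7)(9−2)(9−11) = 5·2·7·(−2) = −140 ≡ 3, so v_4 = 3^{−1} = 9 (mod 13).
  i = 5 (α = 11): (11−4)(11−7)(11−2)(11−9) = 7·4·9·2 = 504 ≡ 10, so v_5 = 10^{−1} = 4 (mod 13).
  v = [6, 9, 11, 9, 4].
Step 2: syndromes of r = [10, 4, 1, 1, 9] (all sums mod 13).
  S_0 = Σ v_i r_i = 6·10 + 9·4 + 11·1 + 9·1 + 4·9 = 152 ≡ 9.
  S_1 = Σ v_i α_i r_i = 6·4·10 + 9·7·4 + 11·2·1 + 9·9·1 + 4·11·9 = 991 ≡ 3.
  α_i^2 mod 13 = [3, 10, 4, 3, 4].
  S_2 = Σ v_i α_i^2 r_i = 6·3·10 + 9·10·4 + 11·4·1 + 9·3·1 + 4·4·9 = 755 ≡ 1.
  S = (9, 3, 1) ≠ 0, so r is not a codeword (an error is present).
Step 3: locate the error. For a single error e at position i, S_ℓ = v_i·e·α_i^ℓ, so α_err = S_1/S_0.
  S_0^{−1} = 9^{−1} = 3 (mod 13), so α_err = 3·3 = 9 ≡ 9 = α_4. Error position i = 4.
  Consistency check: S_2/S_1 = 1·9 = 9 ≡ 9 = α_err ✓ (single-error assumption holds).
Step 4: error magnitude e = S_0/v_4 = S_0·∏_{j≠4}(α_4 − α_j) = 9·3 = 27 ≡ 1 (mod 13).
Step 5: correct position 4: c_4 = r_4 − e = 1 − 1 ≡ 0 (mod 13). Hence c = [10, 4, 1, 0, 9].
  Check: interpolating c through the α_i gives m(x) = 5 + 11·x (degree < 2) with m(α_i) = c_i for every i, so c is indeed a codeword.


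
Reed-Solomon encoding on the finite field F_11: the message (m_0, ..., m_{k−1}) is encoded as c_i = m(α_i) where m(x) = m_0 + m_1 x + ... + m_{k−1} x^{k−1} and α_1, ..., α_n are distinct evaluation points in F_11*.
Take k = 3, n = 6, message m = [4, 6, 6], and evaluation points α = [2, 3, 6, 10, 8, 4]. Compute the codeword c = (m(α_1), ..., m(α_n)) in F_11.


c = [7, 10, 3, 4, 7, 3]

Message polynomial: m(x) = 4 + 6·x + 6·x^2 (mod 11).
For each evaluation point α_i, compute m(α_i) mod 11:
  α_1 = 2: Horner steps 6 → 7 → 7, so m(2) = 7.
  α_2 = 3: Horner steps 6 → 2 → 10, so m(3) = 10.
  α_3 = 6: Horner steps 6 → 9 → 3, so m(6) = 3.
  α_4 = 10: Horner steps 6 → 0 → 4, so m(10) = 4.
  α_5 = 8: Horner steps 6 → 10 → 7, so m(8) = 7.
  α_6 = 4: Horner steps 6 → 8 → 3, so m(4) = 3.
Codeword c = [7, 10, 3, 4, 7, 3] ∈ F_11^6.


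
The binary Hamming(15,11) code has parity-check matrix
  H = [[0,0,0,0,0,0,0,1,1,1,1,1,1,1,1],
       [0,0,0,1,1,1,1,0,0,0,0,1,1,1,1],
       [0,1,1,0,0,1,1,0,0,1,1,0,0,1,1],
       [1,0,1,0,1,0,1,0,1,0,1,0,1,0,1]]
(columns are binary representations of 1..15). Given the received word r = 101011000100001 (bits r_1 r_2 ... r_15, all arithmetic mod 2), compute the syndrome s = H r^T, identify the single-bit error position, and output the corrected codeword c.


s = (0, 1, 0, 0)^T, error position = 4, corrected codeword c = 101111000100001

Compute s = H r^T mod 2 one row at a time:
  s_1 = 0 + 0 + 1 + 0 + 0 + 0 + 0 + 1 = 2 ≡ 0 (mod 2).
  s_2 = 0 + 1 + 1 + 0 + 0 + 0 + 0 + 1 = 3 ≡ 1 (mod 2).
  s_3 = 0 + 1 + 1 + 0 + 1 + 0 + 0 + 1 = 4 ≡ 0 (mod 2).
  s_4 = 1 + 1 + 1 + 0 + 0 + 0 + 0 + 1 = 4 ≡ 0 (mod 2).
s = (0, 1, 0, 0)^T — this equals column 4 of H (binary 0100), so error is at position 4.
Correct: flip bit 4 of r = 101011000100001 to get c = 101111000100001.


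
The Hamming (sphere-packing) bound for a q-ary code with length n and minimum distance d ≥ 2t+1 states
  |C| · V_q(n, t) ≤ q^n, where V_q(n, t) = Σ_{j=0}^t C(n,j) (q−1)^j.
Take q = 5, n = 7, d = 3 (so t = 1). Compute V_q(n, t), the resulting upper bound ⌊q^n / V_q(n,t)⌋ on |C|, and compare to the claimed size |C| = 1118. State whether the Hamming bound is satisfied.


V_q(n, t) = 29, q^n = 78125, Hamming bound = 2693, |C| = 1118 ≤ bound (satisfied).

Step 1: Compute V_q(n, t) = Σ_{j=0}^1 C(n, j) (q−1)^j.
  j = 0: C(7,0)·(4)^0 = 1·1 = 1.
  j = 1: C(7,1)·(4)^1 = 7·4 = 28.
  V_q(n, t) = 1 + 28 = 29.
Step 2: q^n = 5^7 = 78125.
Step 3: Hamming bound ⌊q^n / V_q(n,t)⌋ = ⌊78125/29⌋ = 2693.
Step 4: Compare |C| = 1118 to 2693: satisfied.
The claimed |C| lies below the Hamming bound.


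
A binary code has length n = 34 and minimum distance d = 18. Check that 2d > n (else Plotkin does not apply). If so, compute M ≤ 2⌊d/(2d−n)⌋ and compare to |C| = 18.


Plotkin bound M ≤ 18; given |C| = 18 ≤ bound (satisfied).

Check applicability: 2d = 36, n = 34.
2d − n = 2 > 0, so Plotkin applies.
Compute d/(2d−n) = 18/2 ≈ 9.0000.
⌊d/(2d−n)⌋ = 9.
Plotkin bound: M ≤ 2·9 = 18.
Given |C| = 18, check: satisfied.
This |C| is at the Plotkin bound.


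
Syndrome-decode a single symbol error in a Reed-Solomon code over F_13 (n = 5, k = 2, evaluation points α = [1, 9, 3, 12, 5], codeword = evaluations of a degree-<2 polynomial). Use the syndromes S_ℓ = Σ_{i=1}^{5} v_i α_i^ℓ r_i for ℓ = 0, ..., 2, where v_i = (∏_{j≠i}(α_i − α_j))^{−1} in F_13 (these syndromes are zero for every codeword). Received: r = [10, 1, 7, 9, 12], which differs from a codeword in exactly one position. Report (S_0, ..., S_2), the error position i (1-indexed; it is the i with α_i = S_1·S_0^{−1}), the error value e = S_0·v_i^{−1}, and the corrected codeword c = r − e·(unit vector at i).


S = (7, 8, 11), error at position 3, error magnitude e = 9, c = [10, 1, 11, 9, 12].

Step 1: column multipliers v_i = (∏_{j≠i}(α_i − α_j))^{−1} mod 13.
  i = 1 (α = 1): (1−9)(1−3)(1−12)(1−5) = (−8)·(−2)·(−11)·(−4) = 704 ≡ 2, so v_1 = 2^{−1} = 7 (mod 13).
  i = 2 (α = 9): (9−1)(9−3)(9−12)(9−5) = 8·6·(−3)·4 = −576 ≡ 9, so v_2 = 9^{−1} = 3 (mod 13).
  i = 3 (α = 3): (3−1)(3−9)(3−12)(3−5) = 2·(−6)·(−9)·(−2) = −216 ≡ 5, so v_3 = 5^{−1} = 8 (mod 13).
  i = 4 (α = 12): (12−1)(12−9)(12−3)(12−5) = 11·3·9·7 = 2079 ≡ 12, so v_4 = 12^{−1} = 12 (mod 13).
  i = 5 (α = 5): (5−1)(5−9)(5−3)(5−12) = 4·(−4)·2·(−7) = 224 ≡ 3, so v_5 = 3^{−1} = 9 (mod 13).
  v = [7, 3, 8, 12, 9].
Step 2: syndromes of r = [10, 1, 7, 9, 12] (all sums mod 13).
  S_0 = Σ v_i r_i = 7·10 + 3·1 + 8·7 + 12·9 + 9·12 = 345 ≡ 7.
  S_1 = Σ v_i α_i r_i = 7·1·10 + 3·9·1 + 8·3·7 + 12·12·9 + 9·5·12 = 2101 ≡ 8.
  α_i^2 mod 13 = [1, 3, 9, 1, 12].
  S_2 = Σ v_i α_i^2 r_i = 7·1·10 + 3·3·1 + 8·9·7 + 12·1·9 + 9·12·12 = 1987 ≡ 11.
  S = (7, 8, 11) ≠ 0, so r is not a codeword (an error is present).
Step 3: locate the error. For a single error e at position i, S_ℓ = v_i·e·α_i^ℓ, so α_err = S_1/S_0.
  S_0^{−1} = 7^{−1} = 2 (mod 13), so α_err = 8·2 = 16 ≡ 3 = α_3. Error position i = 3.
  Consistency check: S_2/S_1 = 11·5 = 55 ≡ 3 = α_err ✓ (single-error assumption holds).
Step 4: error magnitude e = S_0/v_3 = S_0·∏_{j≠3}(α_3 − α_j) = 7·5 = 35 ≡ 9 (mod 13).
Step 5: correct position 3: c_3 = r_3 − e = 7 − 9 ≡ 11 (mod 13). Hence c = [10, 1, 11, 9, 12].
  Check: interpolating c through the α_i gives m(x) = 3 + 7·x (degree < 2) with m(α_i) = c_i for every i, so c is indeed a codeword.


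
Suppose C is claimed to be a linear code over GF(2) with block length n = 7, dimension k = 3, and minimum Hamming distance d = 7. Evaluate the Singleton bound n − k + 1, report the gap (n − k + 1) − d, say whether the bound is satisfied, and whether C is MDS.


Singleton RHS = n − k + 1 = 5, slack = -2, bound violated (no such code; not MDS).

Singleton bound: d ≤ n − k + 1.
Here n = 7, k = 3, so n − k + 1 = 5.
Given d = 7, check d ≤ 5: NO.
Slack = (n − k + 1) − d = -2.
The slack is negative: d = 7 exceeds n − k + 1 = 5 by 2, so the Singleton bound is violated and no linear [7, 3, 7]_2 code can exist. In particular it is not MDS (MDS requires d = n − k + 1 exactly).
Description: the claimed parameters are [7, 3, 7]_2; such a code would be impossible (violates the Singleton bound).


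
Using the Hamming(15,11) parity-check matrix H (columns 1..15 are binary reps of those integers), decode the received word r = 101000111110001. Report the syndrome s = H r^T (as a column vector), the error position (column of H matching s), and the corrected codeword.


s = (1, 0, 1, 0)^T, error position = 10, corrected codeword c = 101000111010001

Compute s = H r^T mod 2 one row at a time:
  s_1 = 1 + 1 + 1 + 1 + 0 + 0 + 0 + 1 = 5 ≡ 1 (mod 2).
  s_2 = 0 + 0 + 0 + 1 + 0 + 0 + 0 + 1 = 2 ≡ 0 (mod 2).
  s_3 = 0 + 1 + 0 + 1 + 1 + 1 + 0 + 1 = 5 ≡ 1 (mod 2).
  s_4 = 1 + 1 + 0 + 1 + 1 + 1 + 0 + 1 = 6 ≡ 0 (mod 2).
s = (1, 0, 1, 0)^T — this equals column 10 of H (binary 1010), so error is at position 10.
Correct: flip bit 10 of r = 101000111110001 to get c = 101000111010001.


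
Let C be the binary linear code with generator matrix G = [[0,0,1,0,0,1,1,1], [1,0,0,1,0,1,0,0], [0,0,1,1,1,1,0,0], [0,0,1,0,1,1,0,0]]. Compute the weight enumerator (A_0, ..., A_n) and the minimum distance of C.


Weight distribution: A_0 = 1, A_1 = 1, A_2 = 1, A_3 = 4, A_4 = 5, A_5 = 3, A_6 = 1. Minimum distance d = 1.

Enumerate all 2^4 = 16 messages m ∈ F_2^4.
For each, compute codeword c = mG in F_2^8, then tally its weight.
  m = 0000 → c = 00000000, weight = 0.
  m = 1000 → c = 00100111, weight = 4.
  m = 0100 → c = 10010100, weight = 3.
  m = 1100 → c = 10110011, weight = 5.
  m = 0010 → c = 00111100, weight = 4.
  m = 1010 → c = 00011011, weight = 4.
  m = 0110 → c = 10101000, weight = 3.
  m = 1110 → c = 10001111, weight = 5.
  m = 0001 → c = 00101100, weight = 3.
  m = 1001 → c = 00001011, weight = 3.
  m = 0101 → c = 10111000, weight = 4.
  m = 1101 → c = 10011111, weight = 6.
  m = 0011 → c = 00010000, weight = 1.
  m = 1011 → c = 00110111, weight = 5.
  m = 0111 → c = 10000100, weight = 2.
  m = 1111 → c = 10100011, weight = 4.
Tally weights:
  weight 0: 1 codewords.
  weight 1: 1 codewords.
  weight 2: 1 codewords.
  weight 3: 4 codewords.
  weight 4: 5 codewords.
  weight 5: 3 codewords.
  weight 6: 1 codewords.
Minimum distance d = smallest w > 0 with A_w > 0 = 1.
Sanity: Σ A_w = 16 = 2^4 = 16 ✓.


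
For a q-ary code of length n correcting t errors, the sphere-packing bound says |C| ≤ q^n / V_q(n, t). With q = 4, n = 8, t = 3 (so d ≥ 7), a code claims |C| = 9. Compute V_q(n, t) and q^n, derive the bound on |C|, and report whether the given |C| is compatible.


V_q(n, t) = 1789, q^n = 65536, Hamming bound = 36, |C| = 9 ≤ bound (satisfied).

Step 1: Compute V_q(n, t) = Σ_{j=0}^3 C(n, j) (q−1)^j.
  j = 0: C(8,0)·(3)^0 = 1·1 = 1.
  j = 1: C(8,1)·(3)^1 = 8·3 = 24.
  j = 2: C(8,2)·(3)^2 = 28·9 = 252.
  j = 3: C(8,3)·(3)^3 = 56·27 = 1512.
  V_q(n, t) = 1 + 24 + 252 + 1512 = 1789.
Step 2: q^n = 4^8 = 65536.
Step 3: Hamming bound ⌊q^n / V_q(n,t)⌋ = ⌊65536/1789⌋ = 36.
Step 4: Compare |C| = 9 to 36: satisfied.
The claimed |C| lies below the Hamming bound.


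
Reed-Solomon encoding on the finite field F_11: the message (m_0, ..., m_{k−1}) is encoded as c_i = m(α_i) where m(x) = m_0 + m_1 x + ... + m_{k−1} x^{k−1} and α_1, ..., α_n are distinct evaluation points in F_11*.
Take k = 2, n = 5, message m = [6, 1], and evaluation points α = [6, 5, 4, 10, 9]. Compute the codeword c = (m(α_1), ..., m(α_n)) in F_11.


c = [1, 0, 10, 5, 4]

Message polynomial: m(x) = 6 + 1·x (mod 11).
For each evaluation point α_i, compute m(α_i) mod 11:
  α_1 = 6: Horner steps 1 → 1, so m(6) = 1.
  α_2 = 5: Horner steps 1 → 0, so m(5) = 0.
  α_3 = 4: Horner steps 1 → 10, so m(4) = 10.
  α_4 = 10: Horner steps 1 → 5, so m(10) = 5.
  α_5 = 9: Horner steps 1 → 4, so m(9) = 4.
Codeword c = [1, 0, 10, 5, 4] ∈ F_11^5.


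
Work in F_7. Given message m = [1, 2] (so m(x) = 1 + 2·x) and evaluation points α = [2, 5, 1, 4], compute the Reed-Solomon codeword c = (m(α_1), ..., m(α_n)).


c = [5, 4, 3, 2]

Message polynomial: m(x) = 1 + 2·x (mod 7).
For each evaluation point α_i, compute m(α_i) mod 7:
  α_1 = 2: Horner steps 2 → 5, so m(2) = 5.
  α_2 = 5: Horner steps 2 → 4, so m(5) = 4.
  α_3 = 1: Horner steps 2 → 3, so m(1) = 3.
  α_4 = 4: Horner steps 2 → 2, so m(4) = 2.
Codeword c = [5, 4, 3, 2] ∈ F_7^4.


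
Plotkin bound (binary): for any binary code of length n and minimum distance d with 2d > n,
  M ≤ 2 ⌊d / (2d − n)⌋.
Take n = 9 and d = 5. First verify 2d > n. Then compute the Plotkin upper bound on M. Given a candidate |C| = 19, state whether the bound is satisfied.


Plotkin bound M ≤ 10; given |C| = 19 > bound (violated).

Check applicability: 2d = 10, n = 9.
2d − n = 1 > 0, so Plotkin applies.
Compute d/(2d−n) = 5/1 ≈ 5.0000.
⌊d/(2d−n)⌋ = 5.
Plotkin bound: M ≤ 2·5 = 10.
Given |C| = 19, check: VIOLATED.
This |C| is above the Plotkin bound, so no binary code with n = 9, d = 5 and 19 codewords exists.


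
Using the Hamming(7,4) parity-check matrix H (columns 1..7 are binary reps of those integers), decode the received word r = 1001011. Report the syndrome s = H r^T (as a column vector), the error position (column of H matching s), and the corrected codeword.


s = (1, 0, 0)^T, error position = 4, corrected codeword c = 1000011

Compute s = H r^T mod 2 one row at a time:
  s_1 = 1 + 0 + 1 + 1 = 3 ≡ 1 (mod 2).
  s_2 = 0 + 0 + 1 + 1 = 2 ≡ 0 (mod 2).
  s_3 = 1 + 0 + 0 + 1 = 2 ≡ 0 (mod 2).
s = (1, 0, 0)^T — this equals column 4 of H (binary 100), so error is at position 4.
Correct: flip bit 4 of r = 1001011 to get c = 1000011.


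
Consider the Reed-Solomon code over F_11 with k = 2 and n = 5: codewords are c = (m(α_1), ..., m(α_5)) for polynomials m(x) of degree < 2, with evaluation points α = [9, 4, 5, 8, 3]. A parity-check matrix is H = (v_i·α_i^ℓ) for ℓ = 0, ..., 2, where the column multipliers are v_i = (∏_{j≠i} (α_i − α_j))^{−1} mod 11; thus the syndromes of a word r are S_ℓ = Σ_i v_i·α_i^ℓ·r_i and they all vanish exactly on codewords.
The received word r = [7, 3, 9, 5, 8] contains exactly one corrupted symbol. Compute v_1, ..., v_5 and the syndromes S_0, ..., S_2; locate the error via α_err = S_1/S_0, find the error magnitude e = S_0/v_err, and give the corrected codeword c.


S = (4, 3, 5), error at position 1, error magnitude e = 7, c = [0, 3, 9, 5, 8].

Step 1: column multipliers v_i = (∏_{j≠i}(α_i − α_j))^{−1} mod 11.
  i = 1 (α = 9): (9−4)(9−5)(9−8)(9−3) = 5·4·1·6 = 120 ≡ 10, so v_1 = 10^{−1} = 10 (mod 11).
  i = 2 (α = 4): (4−9)(4−5)(4−8)(4−3) = (−5)·(−1)·(−4)·1 = −20 ≡ 2, so v_2 = 2^{−1} = 6 (mod 11).
  i = 3 (α = 5): (5−9)(5−4)(5−8)(5−3) = (−4)·1·(−3)·2 = 24 ≡ 2, so v_3 = 2^{−1} = 6 (mod 11).
  i = 4 (α = 8): (8−9)(8−4)(8−5)(8−3) = (−1)·4·3·5 = −60 ≡ 6, so v_4 = 6^{−1} = 2 (mod 11).
  i = 5 (α = 3): (3−9)(3−4)(3−5)(3−8) = (−6)·(−1)·(−2)·(−5) = 60 ≡ 5, so v_5 = 5^{−1} = 9 (mod 11).
  v = [10, 6, 6, 2, 9].
Step 2: syndromes of r = [7, 3, 9, 5, 8] (all sums mod 11).
  S_0 = Σ v_i r_i = 10·7 + 6·3 + 6·9 + 2·5 + 9·8 = 224 ≡ 4.
  S_1 = Σ v_i α_i r_i = 10·9·7 + 6·4·3 + 6·5·9 + 2·8·5 + 9·3·8 = 1268 ≡ 3.
  α_i^2 mod 11 = [4, 5, 3, 9, 9].
  S_2 = Σ v_i α_i^2 r_i = 10·4·7 + 6·5·3 + 6·3·9 + 2·9·5 + 9·9·8 = 1270 ≡ 5.
  S = (4, 3, 5) ≠ 0, so r is not a codeword (an error is present).
Step 3: locate the error. For a single error e at position i, S_ℓ = v_i·e·α_i^ℓ, so α_err = S_1/S_0.
  S_0^{−1} = 4^{−1} = 3 (mod 11), so α_err = 3·3 = 9 ≡ 9 = α_1. Error position i = 1.
  Consistency check: S_2/S_1 = 5·4 = 20 ≡ 9 = α_err ✓ (single-error assumption holds).
Step 4: error magnitude e = S_0/v_1 = S_0·∏_{j≠1}(α_1 − α_j) = 4·10 = 40 ≡ 7 (mod 11).
Step 5: correct position 1: c_1 = r_1 − e = 7 − 7 ≡ 0 (mod 11). Hence c = [0, 3, 9, 5, 8].
  Check: interpolating c through the α_i gives m(x) = 1 + 6·x (degree < 2) with m(α_i) = c_i for every i, so c is indeed a codeword.


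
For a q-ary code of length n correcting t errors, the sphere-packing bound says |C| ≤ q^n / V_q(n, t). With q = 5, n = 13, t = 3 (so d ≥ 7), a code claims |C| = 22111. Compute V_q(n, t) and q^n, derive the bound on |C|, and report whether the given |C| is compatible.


V_q(n, t) = 19605, q^n = 1220703125, Hamming bound = 62264, |C| = 22111 ≤ bound (satisfied).

Step 1: Compute V_q(n, t) = Σ_{j=0}^3 C(n, j) (q−1)^j.
  j = 0: C(13,0)·(4)^0 = 1·1 = 1.
  j = 1: C(13,1)·(4)^1 = 13·4 = 52.
  j = 2: C(13,2)·(4)^2 = 78·16 = 1248.
  j = 3: C(13,3)·(4)^3 = 286·64 = 18304.
  V_q(n, t) = 1 + 52 + 1248 + 18304 = 19605.
Step 2: q^n = 5^13 = 1220703125.
Step 3: Hamming bound ⌊q^n / V_q(n,t)⌋ = ⌊1220703125/19605⌋ = 62264.
Step 4: Compare |C| = 22111 to 62264: satisfied.
The claimed |C| lies below the Hamming bound.


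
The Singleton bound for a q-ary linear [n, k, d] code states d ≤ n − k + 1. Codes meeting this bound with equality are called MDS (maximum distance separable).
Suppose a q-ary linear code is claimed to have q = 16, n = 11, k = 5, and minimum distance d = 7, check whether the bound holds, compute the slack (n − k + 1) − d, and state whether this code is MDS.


Singleton RHS = n − k + 1 = 7, slack = 0, bound satisfied, MDS.

Singleton bound: d ≤ n − k + 1.
Here n = 11, k = 5, so n − k + 1 = 7.
Given d = 7, check d ≤ 7: YES.
Slack = (n − k + 1) − d = 0.
The code is MDS (slack = 0).
Description: the claimed parameters are [11, 5, 7]_16; such a code would be MDS (meets Singleton bound).


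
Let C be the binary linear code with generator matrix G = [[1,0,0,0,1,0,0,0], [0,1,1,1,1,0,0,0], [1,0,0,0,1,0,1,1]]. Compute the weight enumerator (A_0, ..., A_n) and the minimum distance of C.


Weight distribution: A_0 = 1, A_2 = 2, A_4 = 3, A_6 = 2. Minimum distance d = 2.

Enumerate all 2^3 = 8 messages m ∈ F_2^3.
For each, compute codeword c = mG in F_2^8, then tally its weight.
  m = 000 → c = 00000000, weight = 0.
  m = 100 → c = 10001000, weight = 2.
  m = 010 → c = 01111000, weight = 4.
  m = 110 → c = 11110000, weight = 4.
  m = 001 → c = 10001011, weight = 4.
  m = 101 → c = 00000011, weight = 2.
  m = 011 → c = 11110011, weight = 6.
  m = 111 → c = 01111011, weight = 6.
Tally weights:
  weight 0: 1 codewords.
  weight 2: 2 codewords.
  weight 4: 3 codewords.
  weight 6: 2 codewords.
Minimum distance d = smallest w > 0 with A_w > 0 = 2.
Sanity: Σ A_w = 8 = 2^3 = 8 ✓.


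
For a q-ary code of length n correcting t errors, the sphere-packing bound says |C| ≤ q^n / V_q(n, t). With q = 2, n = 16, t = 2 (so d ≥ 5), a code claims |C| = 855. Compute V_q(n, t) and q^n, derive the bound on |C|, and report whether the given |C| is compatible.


V_q(n, t) = 137, q^n = 65536, Hamming bound = 478, |C| = 855 > bound (violated).

Step 1: Compute V_q(n, t) = Σ_{j=0}^2 C(n, j) (q−1)^j.
  j = 0: C(16,0)·(1)^0 = 1·1 = 1.
  j = 1: C(16,1)·(1)^1 = 16·1 = 16.
  j = 2: C(16,2)·(1)^2 = 120·1 = 120.
  V_q(n, t) = 1 + 16 + 120 = 137.
Step 2: q^n = 2^16 = 65536.
Step 3: Hamming bound ⌊q^n / V_q(n,t)⌋ = ⌊65536/137⌋ = 478.
Step 4: Compare |C| = 855 to 478: violated.
The claimed |C| lies above the Hamming bound, so no 2-ary code of length 16 with d ≥ 5 can have 855 codewords.


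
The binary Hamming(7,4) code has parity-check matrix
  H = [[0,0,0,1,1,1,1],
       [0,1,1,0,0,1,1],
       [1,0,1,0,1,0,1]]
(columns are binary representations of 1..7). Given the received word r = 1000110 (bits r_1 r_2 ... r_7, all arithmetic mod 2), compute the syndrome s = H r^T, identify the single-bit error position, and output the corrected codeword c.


s = (0, 1, 0)^T, error position = 2, corrected codeword c = 1100110

Compute s = H r^T mod 2 one row at a time:
  s_1 = 0 + 1 + 1 + 0 = 2 ≡ 0 (mod 2).
  s_2 = 0 + 0 + 1 + 0 = 1 ≡ 1 (mod 2).
  s_3 = 1 + 0 + 1 + 0 = 2 ≡ 0 (mod 2).
s = (0, 1, 0)^T — this equals column 2 of H (binary 010), so error is at position 2.
Correct: flip bit 2 of r = 1000110 to get c = 1100110.


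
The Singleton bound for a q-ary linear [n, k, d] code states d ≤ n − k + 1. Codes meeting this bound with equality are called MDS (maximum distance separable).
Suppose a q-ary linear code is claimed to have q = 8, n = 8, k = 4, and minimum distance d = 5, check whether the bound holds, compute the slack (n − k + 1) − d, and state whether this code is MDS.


Singleton RHS = n − k + 1 = 5, slack = 0, bound satisfied, MDS.

Singleton bound: d ≤ n − k + 1.
Here n = 8, k = 4, so n − k + 1 = 5.
Given d = 5, check d ≤ 5: YES.
Slack = (n − k + 1) − d = 0.
The code is MDS (slack = 0).
Description: the claimed parameters are [8, 4, 5]_8; such a code would be MDS (meets Singleton bound).


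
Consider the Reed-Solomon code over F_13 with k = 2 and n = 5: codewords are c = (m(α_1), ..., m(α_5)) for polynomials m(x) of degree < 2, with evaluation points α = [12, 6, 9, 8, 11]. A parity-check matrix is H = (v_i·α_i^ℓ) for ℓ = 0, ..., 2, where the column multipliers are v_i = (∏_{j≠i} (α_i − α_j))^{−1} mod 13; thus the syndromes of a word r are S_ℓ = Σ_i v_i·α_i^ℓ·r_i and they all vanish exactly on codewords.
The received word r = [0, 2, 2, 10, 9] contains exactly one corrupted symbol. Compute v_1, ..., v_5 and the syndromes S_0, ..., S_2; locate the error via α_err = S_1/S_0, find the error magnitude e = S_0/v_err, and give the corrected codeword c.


S = (8, 7, 11), error at position 3, error magnitude e = 1, c = [0, 2, 1, 10, 9].

Step 1: column multipliers v_i = (∏_{j≠i}(α_i − α_j))^{−1} mod 13.
  i = 1 (α = 12): (12−6)(12−9)(12−8)(12−11) = 6·3·4·1 = 72 ≡ 7, so v_1 = 7^{−1} = 2 (mod 13).
  i = 2 (α = 6): (6−12)(6−9)(6−8)(6−11) = (−6)·(−3)·(−2)·(−5) = 180 ≡ 11, so v_2 = 11^{−1} = 6 (mod 13).
  i = 3 (α = 9): (9−12)(9−6)(9−8)(9−11) = (−3)·3·1·(−2) = 18 ≡ 5, so v_3 = 5^{−1} = 8 (mod 13).
  i = 4 (α = 8): (8−12)(8−6)(8−9)(8−11) = (−4)·2·(−1)·(−3) = −24 ≡ 2, so v_4 = 2^{−1} = 7 (mod 13).
  i = 5 (α = 11): (11−12)(11−6)(11−9)(11−8) = (−1)·5·2·3 = −30 ≡ 9, so v_5 = 9^{−1} = 3 (mod 13).
  v = [2, 6, 8, 7, 3].
Step 2: syndromes of r = [0, 2, 2, 10, 9] (all sums mod 13).
  S_0 = Σ v_i r_i = 2·0 + 6·2 + 8·2 + 7·10 + 3·9 = 125 ≡ 8.
  S_1 = Σ v_i α_i r_i = 2·12·0 + 6·6·2 + 8·9·2 + 7·8·10 + 3·11·9 = 1073 ≡ 7.
  α_i^2 mod 13 = [1, 10, 3, 12, 4].
  S_2 = Σ v_i α_i^2 r_i = 2·1·0 + 6·10·2 + 8·3·2 + 7·12·10 + 3·4·9 = 1116 ≡ 11.
  S = (8, 7, 11) ≠ 0, so r is not a codeword (an error is present).
Step 3: locate the error. For a single error e at position i, S_ℓ = v_i·e·α_i^ℓ, so α_err = S_1/S_0.
  S_0^{−1} = 8^{−1} = 5 (mod 13), so α_err = 7·5 = 35 ≡ 9 = α_3. Error position i = 3.
  Consistency check: S_2/S_1 = 11·2 = 22 ≡ 9 = α_err ✓ (single-error assumption holds).
Step 4: error magnitude e = S_0/v_3 = S_0·∏_{j≠3}(α_3 − α_j) = 8·5 = 40 ≡ 1 (mod 13).
Step 5: correct position 3: c_3 = r_3 − e = 2 − 1 ≡ 1 (mod 13). Hence c = [0, 2, 1, 10, 9].
  Check: interpolating c through the α_i gives m(x) = 4 + 4·x (degree < 2) with m(α_i) = c_i for every i, so c is indeed a codeword.


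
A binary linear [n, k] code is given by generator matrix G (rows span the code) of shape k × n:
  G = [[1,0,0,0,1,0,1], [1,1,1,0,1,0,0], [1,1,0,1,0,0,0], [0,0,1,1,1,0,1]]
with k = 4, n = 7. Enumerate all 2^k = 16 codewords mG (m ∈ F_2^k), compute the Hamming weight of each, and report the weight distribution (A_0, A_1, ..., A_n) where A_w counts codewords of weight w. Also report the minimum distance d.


Weight distribution: A_0 = 1, A_1 = 1, A_2 = 2, A_3 = 6, A_4 = 5, A_5 = 1. Minimum distance d = 1.

Enumerate all 2^4 = 16 messages m ∈ F_2^4.
For each, compute codeword c = mG in F_2^7, then tally its weight.
  m = 0000 → c = 0000000, weight = 0.
  m = 1000 → c = 1000101, weight = 3.
  m = 0100 → c = 1110100, weight = 4.
  m = 1100 → c = 0110001, weight = 3.
  m = 0010 → c = 1101000, weight = 3.
  m = 1010 → c = 0101101, weight = 4.
  m = 0110 → c = 0011100, weight = 3.
  m = 1110 → c = 1011001, weight = 4.
  m = 0001 → c = 0011101, weight = 4.
  m = 1001 → c = 1011000, weight = 3.
  m = 0101 → c = 1101001, weight = 4.
  m = 1101 → c = 0101100, weight = 3.
  m = 0011 → c = 1110101, weight = 5.
  m = 1011 → c = 0110000, weight = 2.
  m = 0111 → c = 0000001, weight = 1.
  m = 1111 → c = 1000100, weight = 2.
Tally weights:
  weight 0: 1 codewords.
  weight 1: 1 codewords.
  weight 2: 2 codewords.
  weight 3: 6 codewords.
  weight 4: 5 codewords.
  weight 5: 1 codewords.
Minimum distance d = smallest w > 0 with A_w > 0 = 1.
Sanity: Σ A_w = 16 = 2^4 = 16 ✓.


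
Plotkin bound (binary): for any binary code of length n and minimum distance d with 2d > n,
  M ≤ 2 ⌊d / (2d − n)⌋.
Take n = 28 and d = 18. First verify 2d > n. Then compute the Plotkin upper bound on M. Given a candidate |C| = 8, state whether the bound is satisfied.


Plotkin bound M ≤ 4; given |C| = 8 > bound (violated).

Check applicability: 2d = 36, n = 28.
2d − n = 8 > 0, so Plotkin applies.
Compute d/(2d−n) = 18/8 ≈ 2.2500.
⌊d/(2d−n)⌋ = 2.
Plotkin bound: M ≤ 2·2 = 4.
Given |C| = 8, check: VIOLATED.
This |C| is above the Plotkin bound, so no binary code with n = 28, d = 18 and 8 codewords exists.


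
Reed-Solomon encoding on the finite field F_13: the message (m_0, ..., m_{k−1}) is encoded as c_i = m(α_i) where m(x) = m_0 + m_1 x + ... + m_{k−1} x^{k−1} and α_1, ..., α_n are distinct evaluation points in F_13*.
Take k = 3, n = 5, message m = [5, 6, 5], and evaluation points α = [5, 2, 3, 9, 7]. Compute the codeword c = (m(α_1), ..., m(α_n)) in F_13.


c = [4, 11, 3, 9, 6]

Message polynomial: m(x) = 5 + 6·x + 5·x^2 (mod 13).
For each evaluation point α_i, compute m(α_i) mod 13:
  α_1 = 5: Horner steps 5 → 5 → 4, so m(5) = 4.
  α_2 = 2: Horner steps 5 → 3 → 11, so m(2) = 11.
  α_3 = 3: Horner steps 5 → 8 → 3, so m(3) = 3.
  α_4 = 9: Horner steps 5 → 12 → 9, so m(9) = 9.
  α_5 = 7: Horner steps 5 → 2 → 6, so m(7) = 6.
Codeword c = [4, 11, 3, 9, 6] ∈ F_13^5.


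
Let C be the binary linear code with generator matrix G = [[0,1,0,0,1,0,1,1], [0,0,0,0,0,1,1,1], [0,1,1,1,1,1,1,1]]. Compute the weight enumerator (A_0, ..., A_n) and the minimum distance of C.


Weight distribution: A_0 = 1, A_3 = 3, A_4 = 3, A_7 = 1. Minimum distance d = 3.

Enumerate all 2^3 = 8 messages m ∈ F_2^3.
For each, compute codeword c = mG in F_2^8, then tally its weight.
  m = 000 → c = 00000000, weight = 0.
  m = 100 → c = 01001011, weight = 4.
  m = 010 → c = 00000111, weight = 3.
  m = 110 → c = 01001100, weight = 3.
  m = 001 → c = 01111111, weight = 7.
  m = 101 → c = 00110100, weight = 3.
  m = 011 → c = 01111000, weight = 4.
  m = 111 → c = 00110011, weight = 4.
Tally weights:
  weight 0: 1 codewords.
  weight 3: 3 codewords.
  weight 4: 3 codewords.
  weight 7: 1 codewords.
Minimum distance d = smallest w > 0 with A_w > 0 = 3.
Sanity: Σ A_w = 8 = 2^3 = 8 ✓.


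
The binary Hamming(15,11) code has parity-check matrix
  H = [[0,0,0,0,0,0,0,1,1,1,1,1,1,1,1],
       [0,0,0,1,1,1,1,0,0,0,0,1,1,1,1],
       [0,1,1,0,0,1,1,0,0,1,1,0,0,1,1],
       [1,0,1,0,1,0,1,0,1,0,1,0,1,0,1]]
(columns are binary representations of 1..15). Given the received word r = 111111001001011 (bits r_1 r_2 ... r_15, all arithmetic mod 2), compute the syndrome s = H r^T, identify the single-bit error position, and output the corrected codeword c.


s = (0, 0, 1, 1)^T, error position = 3, corrected codeword c = 110111001001011

Compute s = H r^T mod 2 one row at a time:
  s_1 = 0 + 1 + 0 + 0 + 1 + 0 + 1 + 1 = 4 ≡ 0 (mod 2).
  s_2 = 1 + 1 + 1 + 0 + 1 + 0 + 1 + 1 = 6 ≡ 0 (mod 2).
  s_3 = 1 + 1 + 1 + 0 + 0 + 0 + 1 + 1 = 5 ≡ 1 (mod 2).
  s_4 = 1 + 1 + 1 + 0 + 1 + 0 + 0 + 1 = 5 ≡ 1 (mod 2).
s = (0, 0, 1, 1)^T — this equals column 3 of H (binary 0011), so error is at position 3.
Correct: flip bit 3 of r = 111111001001011 to get c = 110111001001011.


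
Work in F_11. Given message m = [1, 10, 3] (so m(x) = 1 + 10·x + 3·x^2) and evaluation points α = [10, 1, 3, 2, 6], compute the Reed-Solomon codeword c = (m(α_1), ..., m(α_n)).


c = [5, 3, 3, 0, 4]

Message polynomial: m(x) = 1 + 10·x + 3·x^2 (mod 11).
For each evaluation point α_i, compute m(α_i) mod 11:
  α_1 = 10: Horner steps 3 → 7 → 5, so m(10) = 5.
  α_2 = 1: Horner steps 3 → 2 → 3, so m(1) = 3.
  α_3 = 3: Horner steps 3 → 8 → 3, so m(3) = 3.
  α_4 = 2: Horner steps 3 → 5 → 0, so m(2) = 0.
  α_5 = 6: Horner steps 3 → 6 → 4, so m(6) = 4.
Codeword c = [5, 3, 3, 0, 4] ∈ F_11^5.


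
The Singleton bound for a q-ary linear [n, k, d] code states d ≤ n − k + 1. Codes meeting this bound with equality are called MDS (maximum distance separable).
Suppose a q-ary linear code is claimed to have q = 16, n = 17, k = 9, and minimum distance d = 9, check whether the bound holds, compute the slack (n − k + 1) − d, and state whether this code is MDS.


Singleton RHS = n − k + 1 = 9, slack = 0, bound satisfied, MDS.

Singleton bound: d ≤ n − k + 1.
Here n = 17, k = 9, so n − k + 1 = 9.
Given d = 9, check d ≤ 9: YES.
Slack = (n − k + 1) − d = 0.
The code is MDS (slack = 0).
Description: the claimed parameters are [17, 9, 9]_16; such a code would be MDS (meets Singleton bound).


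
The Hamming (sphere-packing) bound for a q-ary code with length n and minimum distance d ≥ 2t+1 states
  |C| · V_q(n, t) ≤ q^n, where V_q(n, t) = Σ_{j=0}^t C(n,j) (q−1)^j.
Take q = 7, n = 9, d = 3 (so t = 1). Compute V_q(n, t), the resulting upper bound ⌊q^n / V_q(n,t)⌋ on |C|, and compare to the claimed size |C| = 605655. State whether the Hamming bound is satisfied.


V_q(n, t) = 55, q^n = 40353607, Hamming bound = 733701, |C| = 605655 ≤ bound (satisfied).

Step 1: Compute V_q(n, t) = Σ_{j=0}^1 C(n, j) (q−1)^j.
  j = 0: C(9,0)·(6)^0 = 1·1 = 1.
  j = 1: C(9,1)·(6)^1 = 9·6 = 54.
  V_q(n, t) = 1 + 54 = 55.
Step 2: q^n = 7^9 = 40353607.
Step 3: Hamming bound ⌊q^n / V_q(n,t)⌋ = ⌊40353607/55⌋ = 733701.
Step 4: Compare |C| = 605655 to 733701: satisfied.
The claimed |C| lies below the Hamming bound.


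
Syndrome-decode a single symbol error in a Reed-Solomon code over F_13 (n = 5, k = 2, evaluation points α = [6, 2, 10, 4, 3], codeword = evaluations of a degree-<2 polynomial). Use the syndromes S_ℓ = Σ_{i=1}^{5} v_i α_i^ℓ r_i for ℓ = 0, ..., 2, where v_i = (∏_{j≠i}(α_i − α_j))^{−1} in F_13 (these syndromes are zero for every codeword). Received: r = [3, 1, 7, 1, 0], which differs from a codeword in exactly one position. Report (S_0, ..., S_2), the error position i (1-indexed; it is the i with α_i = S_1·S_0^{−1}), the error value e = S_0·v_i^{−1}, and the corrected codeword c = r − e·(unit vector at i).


S = (11, 9, 5), error at position 2, error magnitude e = 2, c = [3, 12, 7, 1, 0].

Step 1: column multipliers v_i = (∏_{j≠i}(α_i − α_j))^{−1} mod 13.
  i = 1 (α = 6): (6−2)(6−10)(6−4)(6−3) = 4·(−4)·2·3 = −96 ≡ 8, so v_1 = 8^{−1} = 5 (mod 13).
  i = 2 (α = 2): (2−6)(2−10)(2−4)(2−3) = (−4)·(−8)·(−2)·(−1) = 64 ≡ 12, so v_2 = 12^{−1} = 12 (mod 13).
  i = 3 (α = 10): (10−6)(10−2)(10−4)(10−3) = 4·8·6·7 = 1344 ≡ 5, so v_3 = 5^{−1} = 8 (mod 13).
  i = 4 (α = 4): (4−6)(4−2)(4−10)(4−3) = (−2)·2·(−6)·1 = 24 ≡ 11, so v_4 = 11^{−1} = 6 (mod 13).
  i = 5 (α = 3): (3−6)(3−2)(3−10)(3−4) = (−3)·1·(−7)·(−1) = −21 ≡ 5, so v_5 = 5^{−1} = 8 (mod 13).
  v = [5, 12, 8, 6, 8].
Step 2: syndromes of r = [3, 1, 7, 1, 0] (all sums mod 13).
  S_0 = Σ v_i r_i = 5·3 + 12·1 + 8·7 + 6·1 + 8·0 = 89 ≡ 11.
  S_1 = Σ v_i α_i r_i = 5·6·3 + 12·2·1 + 8·10·7 + 6·4·1 + 8·3·0 = 698 ≡ 9.
  α_i^2 mod 13 = [10, 4, 9, 3, 9].
  S_2 = Σ v_i α_i^2 r_i = 5·10·3 + 12·4·1 + 8·9·7 + 6·3·1 + 8·9·0 = 720 ≡ 5.
  S = (11, 9, 5) ≠ 0, so r is not a codeword (an error is present).
Step 3: locate the error. For a single error e at position i, S_ℓ = v_i·e·α_i^ℓ, so α_err = S_1/S_0.
  S_0^{−1} = 11^{−1} = 6 (mod 13), so α_err = 9·6 = 54 ≡ 2 = α_2. Error position i = 2.
  Consistency check: S_2/S_1 = 5·3 = 15 ≡ 2 = α_err ✓ (single-error assumption holds).
Step 4: error magnitude e = S_0/v_2 = S_0·∏_{j≠2}(α_2 − α_j) = 11·12 = 132 ≡ 2 (mod 13).
Step 5: correct position 2: c_2 = r_2 − e = 1 − 2 ≡ 12 (mod 13). Hence c = [3, 12, 7, 1, 0].
  Check: interpolating c through the α_i gives m(x) = 10 + 1·x (degree < 2) with m(α_i) = c_i for every i, so c is indeed a codeword.


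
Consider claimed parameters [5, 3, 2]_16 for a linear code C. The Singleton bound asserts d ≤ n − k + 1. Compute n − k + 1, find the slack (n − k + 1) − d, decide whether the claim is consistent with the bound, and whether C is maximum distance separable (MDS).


Singleton RHS = n − k + 1 = 3, slack = 1, bound satisfied, not MDS.

Singleton bound: d ≤ n − k + 1.
Here n = 5, k = 3, so n − k + 1 = 3.
Given d = 2, check d ≤ 3: YES.
Slack = (n − k + 1) − d = 1.
The code is NOT MDS (slack = 1 > 0).
Description: the claimed parameters are [5, 3, 2]_16; such a code would be non-MDS.


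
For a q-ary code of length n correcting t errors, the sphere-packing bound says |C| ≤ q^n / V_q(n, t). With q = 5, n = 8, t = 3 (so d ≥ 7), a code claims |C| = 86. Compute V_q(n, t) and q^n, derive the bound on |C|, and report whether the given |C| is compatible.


V_q(n, t) = 4065, q^n = 390625, Hamming bound = 96, |C| = 86 ≤ bound (satisfied).

Step 1: Compute V_q(n, t) = Σ_{j=0}^3 C(n, j) (q−1)^j.
  j = 0: C(8,0)·(4)^0 = 1·1 = 1.
  j = 1: C(8,1)·(4)^1 = 8·4 = 32.
  j = 2: C(8,2)·(4)^2 = 28·16 = 448.
  j = 3: C(8,3)·(4)^3 = 56·64 = 3584.
  V_q(n, t) = 1 + 32 + 448 + 3584 = 4065.
Step 2: q^n = 5^8 = 390625.
Step 3: Hamming bound ⌊q^n / V_q(n,t)⌋ = ⌊390625/4065⌋ = 96.
Step 4: Compare |C| = 86 to 96: satisfied.
The claimed |C| lies below the Hamming bound.
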